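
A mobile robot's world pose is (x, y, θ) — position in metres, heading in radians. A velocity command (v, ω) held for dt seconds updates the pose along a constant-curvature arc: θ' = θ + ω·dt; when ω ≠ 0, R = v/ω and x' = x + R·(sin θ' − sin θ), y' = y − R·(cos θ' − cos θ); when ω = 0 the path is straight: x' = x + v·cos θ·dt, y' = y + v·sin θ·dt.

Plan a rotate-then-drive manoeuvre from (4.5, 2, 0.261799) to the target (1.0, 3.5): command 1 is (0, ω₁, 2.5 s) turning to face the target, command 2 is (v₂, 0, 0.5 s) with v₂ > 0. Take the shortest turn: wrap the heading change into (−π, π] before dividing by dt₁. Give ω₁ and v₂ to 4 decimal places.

ω₁ = 0.9900, v₂ = 7.6158

heading to target = atan2(3.5−2, 1−4.5) = 2.7367
Δθ = wrap(2.7367 − 0.2618) = 2.4749; ω₁ = Δθ/dt₁ = 0.9900
distance = √((1−4.5)² + (3.5−2)²) = 3.8079; v₂ = distance/dt₂ = 7.6158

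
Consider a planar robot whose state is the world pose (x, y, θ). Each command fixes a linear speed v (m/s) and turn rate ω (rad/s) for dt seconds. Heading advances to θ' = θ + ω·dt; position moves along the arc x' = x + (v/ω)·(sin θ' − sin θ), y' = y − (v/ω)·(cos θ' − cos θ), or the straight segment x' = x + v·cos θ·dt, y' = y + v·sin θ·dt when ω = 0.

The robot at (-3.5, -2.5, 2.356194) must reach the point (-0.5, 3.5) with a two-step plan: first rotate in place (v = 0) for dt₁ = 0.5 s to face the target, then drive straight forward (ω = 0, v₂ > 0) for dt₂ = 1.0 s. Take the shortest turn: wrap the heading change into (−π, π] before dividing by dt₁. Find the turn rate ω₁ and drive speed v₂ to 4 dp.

heading to target = atan2(3.5−-2.5, -0.5−-3.5) = 1.1071
Δθ = wrap(1.1071 − 2.3562) = -1.2490; ω₁ = Δθ/dt₁ = -2.4981
distance = √((-0.5−-3.5)² + (3.5−-2.5)²) = 6.7082; v₂ = distance/dt₂ = 6.7082

ω₁ = -2.4981, v₂ = 6.7082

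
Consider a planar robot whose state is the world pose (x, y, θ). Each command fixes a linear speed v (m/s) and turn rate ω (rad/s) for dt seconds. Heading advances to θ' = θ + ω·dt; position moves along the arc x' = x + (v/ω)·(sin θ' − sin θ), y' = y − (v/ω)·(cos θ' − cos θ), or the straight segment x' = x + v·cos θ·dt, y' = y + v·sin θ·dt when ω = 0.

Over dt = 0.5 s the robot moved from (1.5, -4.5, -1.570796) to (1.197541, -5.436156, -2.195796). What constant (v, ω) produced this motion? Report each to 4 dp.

Δθ = -2.195796 − -1.570796 = -0.625000
ω = Δθ/dt = -0.625000/0.5 = -1.2500
R = −Δy/(cos θ' − cos θ) = -1.6000
v = R·ω = -1.6000·-1.2500 = 2.0000

v = 2.0000, ω = -1.2500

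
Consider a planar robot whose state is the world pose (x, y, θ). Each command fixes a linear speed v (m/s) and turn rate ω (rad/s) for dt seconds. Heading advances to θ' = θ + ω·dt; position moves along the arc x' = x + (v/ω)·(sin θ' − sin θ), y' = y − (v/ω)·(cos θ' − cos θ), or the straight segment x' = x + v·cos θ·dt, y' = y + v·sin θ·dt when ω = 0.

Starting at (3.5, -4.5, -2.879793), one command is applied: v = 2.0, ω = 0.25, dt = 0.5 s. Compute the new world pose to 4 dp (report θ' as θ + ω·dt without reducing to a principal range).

θ' = -2.8798 + 0.25·0.5 = -2.7548
R = v/ω = 2.0/0.25 = 8.0000
x' = 3.5 + 8.0000·(sin -2.7548 − sin -2.8798) = 2.5527
y' = -4.5 − 8.0000·(cos -2.7548 − cos -2.8798) = -4.8184

(2.5527, -4.8184, -2.7548)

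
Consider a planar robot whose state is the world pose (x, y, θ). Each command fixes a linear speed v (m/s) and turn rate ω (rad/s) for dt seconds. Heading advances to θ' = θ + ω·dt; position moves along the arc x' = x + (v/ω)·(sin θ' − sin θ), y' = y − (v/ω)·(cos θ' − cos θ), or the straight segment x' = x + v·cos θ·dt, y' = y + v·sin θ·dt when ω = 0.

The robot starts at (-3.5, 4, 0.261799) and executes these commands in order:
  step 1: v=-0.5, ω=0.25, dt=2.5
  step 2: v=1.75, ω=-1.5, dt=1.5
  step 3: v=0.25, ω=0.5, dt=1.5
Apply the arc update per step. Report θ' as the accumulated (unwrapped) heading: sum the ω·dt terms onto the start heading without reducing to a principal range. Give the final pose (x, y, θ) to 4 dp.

step 1: θ'=0.8868 (R=-2.0000) → pose (-4.5325, 3.3319, 0.8868)
step 2: θ'=-1.3632 (R=-1.1667) → pose (-2.4866, 2.8352, -1.3632)
step 3: θ'=-0.6132 (R=0.5000) → pose (-2.2851, 2.5293, -0.6132)

(-2.2851, 2.5293, -0.6132)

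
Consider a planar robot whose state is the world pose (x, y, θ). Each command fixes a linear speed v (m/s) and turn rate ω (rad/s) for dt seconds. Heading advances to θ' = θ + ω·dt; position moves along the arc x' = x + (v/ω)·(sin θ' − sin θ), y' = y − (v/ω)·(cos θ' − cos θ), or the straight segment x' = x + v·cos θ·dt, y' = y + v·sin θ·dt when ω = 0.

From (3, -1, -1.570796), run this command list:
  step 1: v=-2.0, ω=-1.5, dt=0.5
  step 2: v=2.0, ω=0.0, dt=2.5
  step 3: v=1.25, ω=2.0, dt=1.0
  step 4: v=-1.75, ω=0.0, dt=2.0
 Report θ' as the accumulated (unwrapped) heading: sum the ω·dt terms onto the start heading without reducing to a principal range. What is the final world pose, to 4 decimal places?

step 1: θ'=-2.3208 (R=1.3333) → pose (3.3577, -0.0911, -2.3208)
step 2: θ'=-2.3208 (straight) → pose (-0.0504, -3.7496, -2.3208)
step 3: θ'=-0.3208 (R=0.6250) → pose (0.2098, -4.7687, -0.3208)
step 4: θ'=-0.3208 (straight) → pose (-3.1117, -3.6651, -0.3208)

(-3.1117, -3.6651, -0.3208)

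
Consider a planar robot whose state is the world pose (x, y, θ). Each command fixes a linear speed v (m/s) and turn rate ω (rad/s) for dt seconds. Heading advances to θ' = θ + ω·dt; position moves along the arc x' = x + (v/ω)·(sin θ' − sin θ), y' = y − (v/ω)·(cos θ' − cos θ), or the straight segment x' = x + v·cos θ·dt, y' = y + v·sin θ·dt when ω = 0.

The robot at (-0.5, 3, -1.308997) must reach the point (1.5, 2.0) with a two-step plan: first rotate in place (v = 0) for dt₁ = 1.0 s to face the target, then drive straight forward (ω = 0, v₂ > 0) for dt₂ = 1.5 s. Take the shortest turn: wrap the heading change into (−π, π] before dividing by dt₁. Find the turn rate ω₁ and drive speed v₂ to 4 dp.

heading to target = atan2(2−3, 1.5−-0.5) = -0.4636
Δθ = wrap(-0.4636 − -1.3090) = 0.8453; ω₁ = Δθ/dt₁ = 0.8453
distance = √((1.5−-0.5)² + (2−3)²) = 2.2361; v₂ = distance/dt₂ = 1.4907

ω₁ = 0.8453, v₂ = 1.4907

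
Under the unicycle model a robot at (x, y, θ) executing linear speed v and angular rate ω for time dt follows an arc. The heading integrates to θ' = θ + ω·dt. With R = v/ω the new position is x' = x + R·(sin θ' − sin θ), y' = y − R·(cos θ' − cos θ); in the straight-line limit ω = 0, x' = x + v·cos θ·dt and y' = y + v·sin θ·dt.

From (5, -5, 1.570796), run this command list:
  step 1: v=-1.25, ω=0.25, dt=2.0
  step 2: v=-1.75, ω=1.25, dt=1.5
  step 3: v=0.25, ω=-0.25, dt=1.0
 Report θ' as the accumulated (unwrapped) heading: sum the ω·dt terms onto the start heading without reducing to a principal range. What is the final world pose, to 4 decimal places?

step 1: θ'=2.0708 (R=-5.0000) → pose (5.6121, -7.3971, 2.0708)
step 2: θ'=3.9458 (R=-1.4000) → pose (7.8491, -7.6971, 3.9458)
step 3: θ'=3.6958 (R=-1.0000) → pose (7.6551, -7.8537, 3.6958)

(7.6551, -7.8537, 3.6958)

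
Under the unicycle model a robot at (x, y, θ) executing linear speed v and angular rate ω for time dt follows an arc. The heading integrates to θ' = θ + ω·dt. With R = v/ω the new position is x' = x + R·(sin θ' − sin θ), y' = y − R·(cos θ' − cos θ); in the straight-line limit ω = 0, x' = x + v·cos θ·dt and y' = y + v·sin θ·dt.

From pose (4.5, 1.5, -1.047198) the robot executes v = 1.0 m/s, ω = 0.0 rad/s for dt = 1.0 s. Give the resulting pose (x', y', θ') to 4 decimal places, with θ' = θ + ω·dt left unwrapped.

(5.0000, 0.6340, -1.0472)

θ' = -1.0472 + 0.0·1.0 = -1.0472
ω = 0 → straight: x' = 4.5 + 1.0·cos(-1.0472)·1.0 = 5.0000
y' = 1.5 + 1.0·sin(-1.0472)·1.0 = 0.6340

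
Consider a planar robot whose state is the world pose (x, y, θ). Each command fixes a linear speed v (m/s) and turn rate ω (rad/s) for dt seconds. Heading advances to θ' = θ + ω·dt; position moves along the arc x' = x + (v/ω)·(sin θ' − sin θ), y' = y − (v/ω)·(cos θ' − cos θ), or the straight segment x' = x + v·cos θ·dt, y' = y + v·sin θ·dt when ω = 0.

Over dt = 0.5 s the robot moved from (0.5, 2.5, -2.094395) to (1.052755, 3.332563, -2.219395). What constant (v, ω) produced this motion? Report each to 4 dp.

v = -2.0000, ω = -0.2500

Δθ = -2.219395 − -2.094395 = -0.125000
ω = Δθ/dt = -0.125000/0.5 = -0.2500
R = −Δy/(cos θ' − cos θ) = 8.0000
v = R·ω = 8.0000·-0.2500 = -2.0000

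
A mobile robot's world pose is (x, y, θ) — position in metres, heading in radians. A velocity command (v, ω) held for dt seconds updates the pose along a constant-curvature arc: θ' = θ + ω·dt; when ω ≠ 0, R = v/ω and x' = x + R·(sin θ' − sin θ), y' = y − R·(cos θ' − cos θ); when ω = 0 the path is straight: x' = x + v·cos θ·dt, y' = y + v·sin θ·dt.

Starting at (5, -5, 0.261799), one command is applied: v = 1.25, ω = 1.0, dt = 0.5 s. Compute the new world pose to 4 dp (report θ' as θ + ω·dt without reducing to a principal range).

(5.5393, -4.6971, 0.7618)

θ' = 0.2618 + 1.0·0.5 = 0.7618
R = v/ω = 1.25/1.0 = 1.2500
x' = 5 + 1.2500·(sin 0.7618 − sin 0.2618) = 5.5393
y' = -5 − 1.2500·(cos 0.7618 − cos 0.2618) = -4.6971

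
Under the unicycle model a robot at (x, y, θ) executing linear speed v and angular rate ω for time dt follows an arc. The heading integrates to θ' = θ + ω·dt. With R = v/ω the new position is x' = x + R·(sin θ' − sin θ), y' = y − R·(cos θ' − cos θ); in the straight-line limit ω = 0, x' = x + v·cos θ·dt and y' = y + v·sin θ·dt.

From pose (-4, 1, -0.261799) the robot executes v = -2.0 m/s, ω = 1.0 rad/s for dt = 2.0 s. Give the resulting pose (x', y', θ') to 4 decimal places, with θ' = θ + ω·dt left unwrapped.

(-6.4897, -1.2651, 1.7382)

θ' = -0.2618 + 1.0·2.0 = 1.7382
R = v/ω = -2.0/1.0 = -2.0000
x' = -4 + -2.0000·(sin 1.7382 − sin -0.2618) = -6.4897
y' = 1 − -2.0000·(cos 1.7382 − cos -0.2618) = -1.2651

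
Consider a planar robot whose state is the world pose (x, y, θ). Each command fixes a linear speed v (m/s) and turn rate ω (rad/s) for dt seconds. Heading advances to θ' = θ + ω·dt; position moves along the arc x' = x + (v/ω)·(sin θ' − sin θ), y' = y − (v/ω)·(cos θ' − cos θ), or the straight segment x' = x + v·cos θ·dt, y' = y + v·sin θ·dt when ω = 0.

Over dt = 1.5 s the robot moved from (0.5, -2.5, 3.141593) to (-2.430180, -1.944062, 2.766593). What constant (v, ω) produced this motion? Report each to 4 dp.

Δθ = 2.766593 − 3.141593 = -0.375000
ω = Δθ/dt = -0.375000/1.5 = -0.2500
R = Δx/(sin θ' − sin θ) = -8.0000
v = R·ω = -8.0000·-0.2500 = 2.0000

v = 2.0000, ω = -0.2500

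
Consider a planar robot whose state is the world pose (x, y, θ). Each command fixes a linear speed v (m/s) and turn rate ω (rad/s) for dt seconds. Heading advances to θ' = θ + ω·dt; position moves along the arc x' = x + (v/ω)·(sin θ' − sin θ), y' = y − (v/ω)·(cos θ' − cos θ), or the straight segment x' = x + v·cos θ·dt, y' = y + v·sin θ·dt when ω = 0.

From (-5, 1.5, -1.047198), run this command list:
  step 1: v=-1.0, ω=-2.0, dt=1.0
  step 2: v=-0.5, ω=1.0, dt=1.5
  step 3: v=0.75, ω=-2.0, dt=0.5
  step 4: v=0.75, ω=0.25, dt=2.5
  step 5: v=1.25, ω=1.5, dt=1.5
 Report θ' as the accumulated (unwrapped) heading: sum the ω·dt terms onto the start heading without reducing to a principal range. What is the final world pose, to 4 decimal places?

step 1: θ'=-3.0472 (R=0.5000) → pose (-4.6141, 2.2478, -3.0472)
step 2: θ'=-1.5472 (R=-0.5000) → pose (-4.1614, 2.7573, -1.5472)
step 3: θ'=-2.5472 (R=-0.3750) → pose (-4.3263, 2.4378, -2.5472)
step 4: θ'=-1.9222 (R=3.0000) → pose (-5.4629, 0.9850, -1.9222)
step 5: θ'=0.3278 (R=0.8333) → pose (-4.4122, -0.0908, 0.3278)

(-4.4122, -0.0908, 0.3278)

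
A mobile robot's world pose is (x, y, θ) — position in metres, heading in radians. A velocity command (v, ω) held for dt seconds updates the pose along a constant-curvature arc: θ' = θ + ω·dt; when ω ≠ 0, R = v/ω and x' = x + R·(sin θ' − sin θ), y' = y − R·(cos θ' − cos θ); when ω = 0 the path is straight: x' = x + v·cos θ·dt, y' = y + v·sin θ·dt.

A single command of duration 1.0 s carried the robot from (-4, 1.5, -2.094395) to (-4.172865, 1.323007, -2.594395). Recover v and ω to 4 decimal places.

v = 0.2500, ω = -0.5000

Δθ = -2.594395 − -2.094395 = -0.500000
ω = Δθ/dt = -0.500000/1.0 = -0.5000
R = −Δy/(cos θ' − cos θ) = -0.5000
v = R·ω = -0.5000·-0.5000 = 0.2500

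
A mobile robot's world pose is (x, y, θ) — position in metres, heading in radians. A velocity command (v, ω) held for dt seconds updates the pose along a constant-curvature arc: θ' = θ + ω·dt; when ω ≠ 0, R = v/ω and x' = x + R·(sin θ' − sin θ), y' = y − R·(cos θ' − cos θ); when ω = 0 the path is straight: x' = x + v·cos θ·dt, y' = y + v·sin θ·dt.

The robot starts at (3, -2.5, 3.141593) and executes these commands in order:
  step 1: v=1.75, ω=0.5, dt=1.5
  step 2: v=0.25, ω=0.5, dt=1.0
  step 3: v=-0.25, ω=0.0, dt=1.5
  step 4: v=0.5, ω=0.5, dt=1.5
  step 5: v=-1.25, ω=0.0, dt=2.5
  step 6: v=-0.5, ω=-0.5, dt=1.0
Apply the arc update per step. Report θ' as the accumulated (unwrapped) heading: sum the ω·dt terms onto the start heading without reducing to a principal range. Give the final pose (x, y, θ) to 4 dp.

(-0.7501, -0.6944, 4.6416)

step 1: θ'=3.8916 (R=3.5000) → pose (0.6143, -3.4391, 3.8916)
step 2: θ'=4.3916 (R=0.5000) → pose (0.4806, -3.6473, 4.3916)
step 3: θ'=4.3916 (straight) → pose (0.5988, -3.2914, 4.3916)
step 4: θ'=5.1416 (R=1.0000) → pose (0.6385, -4.0229, 5.1416)
step 5: θ'=5.1416 (straight) → pose (-0.6619, -1.1813, 5.1416)
step 6: θ'=4.6416 (R=1.0000) → pose (-0.7501, -0.6944, 4.6416)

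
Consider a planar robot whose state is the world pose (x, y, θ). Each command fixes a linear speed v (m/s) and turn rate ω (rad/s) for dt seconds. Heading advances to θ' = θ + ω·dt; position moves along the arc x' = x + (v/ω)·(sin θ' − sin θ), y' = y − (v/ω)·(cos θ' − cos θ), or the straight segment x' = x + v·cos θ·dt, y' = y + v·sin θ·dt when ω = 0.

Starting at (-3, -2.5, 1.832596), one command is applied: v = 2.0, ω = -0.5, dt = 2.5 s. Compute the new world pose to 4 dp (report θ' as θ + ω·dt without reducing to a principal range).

(-1.3371, 1.8754, 0.5826)

θ' = 1.8326 + -0.5·2.5 = 0.5826
R = v/ω = 2.0/-0.5 = -4.0000
x' = -3 + -4.0000·(sin 0.5826 − sin 1.8326) = -1.3371
y' = -2.5 − -4.0000·(cos 0.5826 − cos 1.8326) = 1.8754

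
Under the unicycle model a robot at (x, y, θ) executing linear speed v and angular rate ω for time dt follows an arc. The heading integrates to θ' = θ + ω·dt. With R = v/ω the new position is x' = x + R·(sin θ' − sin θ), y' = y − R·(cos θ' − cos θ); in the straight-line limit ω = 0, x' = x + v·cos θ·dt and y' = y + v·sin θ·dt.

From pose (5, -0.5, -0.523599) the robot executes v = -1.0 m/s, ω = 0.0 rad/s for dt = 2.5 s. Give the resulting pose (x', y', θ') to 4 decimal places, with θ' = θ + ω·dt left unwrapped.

θ' = -0.5236 + 0.0·2.5 = -0.5236
ω = 0 → straight: x' = 5 + -1.0·cos(-0.5236)·2.5 = 2.8349
y' = -0.5 + -1.0·sin(-0.5236)·2.5 = 0.7500

(2.8349, 0.7500, -0.5236)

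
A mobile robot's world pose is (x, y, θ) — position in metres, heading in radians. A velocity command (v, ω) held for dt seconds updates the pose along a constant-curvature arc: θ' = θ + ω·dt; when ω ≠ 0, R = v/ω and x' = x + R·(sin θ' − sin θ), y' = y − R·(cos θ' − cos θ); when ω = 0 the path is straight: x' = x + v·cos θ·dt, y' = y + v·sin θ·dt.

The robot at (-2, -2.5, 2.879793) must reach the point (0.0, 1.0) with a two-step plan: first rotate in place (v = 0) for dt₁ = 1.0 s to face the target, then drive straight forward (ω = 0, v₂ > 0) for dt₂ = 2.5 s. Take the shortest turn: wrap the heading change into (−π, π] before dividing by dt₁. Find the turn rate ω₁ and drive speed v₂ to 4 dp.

heading to target = atan2(1−-2.5, 0−-2) = 1.0517
Δθ = wrap(1.0517 − 2.8798) = -1.8281; ω₁ = Δθ/dt₁ = -1.8281
distance = √((0−-2)² + (1−-2.5)²) = 4.0311; v₂ = distance/dt₂ = 1.6125

ω₁ = -1.8281, v₂ = 1.6125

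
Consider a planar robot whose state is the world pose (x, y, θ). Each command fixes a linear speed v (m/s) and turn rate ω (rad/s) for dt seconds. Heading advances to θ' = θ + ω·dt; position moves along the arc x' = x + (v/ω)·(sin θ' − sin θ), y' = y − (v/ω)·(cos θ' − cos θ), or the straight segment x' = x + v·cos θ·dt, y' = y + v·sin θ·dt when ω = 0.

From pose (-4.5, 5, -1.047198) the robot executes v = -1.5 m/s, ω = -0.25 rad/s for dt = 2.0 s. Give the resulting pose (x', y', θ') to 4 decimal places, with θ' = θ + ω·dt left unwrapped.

θ' = -1.0472 + -0.25·2.0 = -1.5472
R = v/ω = -1.5/-0.25 = 6.0000
x' = -4.5 + 6.0000·(sin -1.5472 − sin -1.0472) = -5.3022
y' = 5 − 6.0000·(cos -1.5472 − cos -1.0472) = 7.8584

(-5.3022, 7.8584, -1.5472)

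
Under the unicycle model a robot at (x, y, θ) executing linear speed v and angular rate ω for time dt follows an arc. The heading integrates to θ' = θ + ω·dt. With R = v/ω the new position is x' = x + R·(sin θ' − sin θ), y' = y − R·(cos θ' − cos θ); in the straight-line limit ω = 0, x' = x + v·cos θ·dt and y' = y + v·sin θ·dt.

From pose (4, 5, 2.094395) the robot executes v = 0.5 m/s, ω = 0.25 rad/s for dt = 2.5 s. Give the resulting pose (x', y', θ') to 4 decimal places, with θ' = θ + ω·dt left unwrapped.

(3.0875, 5.8244, 2.7194)

θ' = 2.0944 + 0.25·2.5 = 2.7194
R = v/ω = 0.5/0.25 = 2.0000
x' = 4 + 2.0000·(sin 2.7194 − sin 2.0944) = 3.0875
y' = 5 − 2.0000·(cos 2.7194 − cos 2.0944) = 5.8244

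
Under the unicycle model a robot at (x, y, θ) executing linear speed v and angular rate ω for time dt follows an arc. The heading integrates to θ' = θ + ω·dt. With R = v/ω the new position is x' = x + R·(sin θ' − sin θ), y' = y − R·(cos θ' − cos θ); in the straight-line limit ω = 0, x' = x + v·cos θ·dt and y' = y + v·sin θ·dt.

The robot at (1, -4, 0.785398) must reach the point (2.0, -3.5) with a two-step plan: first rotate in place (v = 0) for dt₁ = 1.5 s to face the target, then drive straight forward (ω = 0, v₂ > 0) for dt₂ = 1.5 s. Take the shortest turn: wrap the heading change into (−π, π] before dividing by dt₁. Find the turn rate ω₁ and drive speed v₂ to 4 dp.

ω₁ = -0.2145, v₂ = 0.7454

heading to target = atan2(-3.5−-4, 2−1) = 0.4636
Δθ = wrap(0.4636 − 0.7854) = -0.3218; ω₁ = Δθ/dt₁ = -0.2145
distance = √((2−1)² + (-3.5−-4)²) = 1.1180; v₂ = distance/dt₂ = 0.7454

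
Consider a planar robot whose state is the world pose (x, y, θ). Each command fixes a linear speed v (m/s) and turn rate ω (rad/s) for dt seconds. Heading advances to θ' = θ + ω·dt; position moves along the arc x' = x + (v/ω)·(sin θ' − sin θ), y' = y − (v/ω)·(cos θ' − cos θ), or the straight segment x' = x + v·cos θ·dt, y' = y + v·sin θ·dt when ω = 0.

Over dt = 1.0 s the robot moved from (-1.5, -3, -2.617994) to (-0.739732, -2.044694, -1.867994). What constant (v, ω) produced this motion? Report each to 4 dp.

v = -1.2500, ω = 0.7500

Δθ = -1.867994 − -2.617994 = 0.750000
ω = Δθ/dt = 0.750000/1.0 = 0.7500
R = −Δy/(cos θ' − cos θ) = -1.6667
v = R·ω = -1.6667·0.7500 = -1.2500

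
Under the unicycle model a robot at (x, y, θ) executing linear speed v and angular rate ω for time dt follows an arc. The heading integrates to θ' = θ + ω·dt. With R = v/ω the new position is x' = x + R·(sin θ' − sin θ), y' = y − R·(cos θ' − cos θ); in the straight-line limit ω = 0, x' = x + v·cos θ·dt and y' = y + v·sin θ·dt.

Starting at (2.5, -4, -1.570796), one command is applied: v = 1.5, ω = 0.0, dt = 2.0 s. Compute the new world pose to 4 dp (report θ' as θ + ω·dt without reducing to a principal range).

(2.5000, -7.0000, -1.5708)

θ' = -1.5708 + 0.0·2.0 = -1.5708
ω = 0 → straight: x' = 2.5 + 1.5·cos(-1.5708)·2.0 = 2.5000
y' = -4 + 1.5·sin(-1.5708)·2.0 = -7.0000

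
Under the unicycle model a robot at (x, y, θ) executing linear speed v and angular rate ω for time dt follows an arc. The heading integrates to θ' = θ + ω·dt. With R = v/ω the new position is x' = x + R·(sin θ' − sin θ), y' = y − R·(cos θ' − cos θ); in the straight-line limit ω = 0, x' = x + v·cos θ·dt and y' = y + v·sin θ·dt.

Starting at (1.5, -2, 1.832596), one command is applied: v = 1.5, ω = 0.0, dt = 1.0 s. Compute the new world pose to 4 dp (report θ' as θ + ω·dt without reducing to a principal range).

θ' = 1.8326 + 0.0·1.0 = 1.8326
ω = 0 → straight: x' = 1.5 + 1.5·cos(1.8326)·1.0 = 1.1118
y' = -2 + 1.5·sin(1.8326)·1.0 = -0.5511

(1.1118, -0.5511, 1.8326)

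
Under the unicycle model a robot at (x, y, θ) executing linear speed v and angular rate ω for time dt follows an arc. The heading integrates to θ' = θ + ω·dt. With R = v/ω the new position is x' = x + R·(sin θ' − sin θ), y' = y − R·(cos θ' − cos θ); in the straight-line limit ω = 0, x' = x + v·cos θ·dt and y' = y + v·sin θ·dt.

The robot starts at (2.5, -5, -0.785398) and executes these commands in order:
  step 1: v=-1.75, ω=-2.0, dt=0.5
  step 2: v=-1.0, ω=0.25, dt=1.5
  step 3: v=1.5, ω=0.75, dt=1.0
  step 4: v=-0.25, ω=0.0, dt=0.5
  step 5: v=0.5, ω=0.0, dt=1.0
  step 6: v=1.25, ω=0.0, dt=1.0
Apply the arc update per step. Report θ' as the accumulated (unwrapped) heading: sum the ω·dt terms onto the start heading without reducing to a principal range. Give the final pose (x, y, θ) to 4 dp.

(4.3350, -4.9612, -0.6604)

step 1: θ'=-1.7854 (R=0.8750) → pose (2.2638, -4.1949, -1.7854)
step 2: θ'=-1.4104 (R=-4.0000) → pose (2.3042, -2.7043, -1.4104)
step 3: θ'=-0.6604 (R=2.0000) → pose (3.0517, -3.9643, -0.6604)
step 4: θ'=-0.6604 (straight) → pose (2.9529, -3.8877, -0.6604)
step 5: θ'=-0.6604 (straight) → pose (3.3478, -4.1944, -0.6604)
step 6: θ'=-0.6604 (straight) → pose (4.3350, -4.9612, -0.6604)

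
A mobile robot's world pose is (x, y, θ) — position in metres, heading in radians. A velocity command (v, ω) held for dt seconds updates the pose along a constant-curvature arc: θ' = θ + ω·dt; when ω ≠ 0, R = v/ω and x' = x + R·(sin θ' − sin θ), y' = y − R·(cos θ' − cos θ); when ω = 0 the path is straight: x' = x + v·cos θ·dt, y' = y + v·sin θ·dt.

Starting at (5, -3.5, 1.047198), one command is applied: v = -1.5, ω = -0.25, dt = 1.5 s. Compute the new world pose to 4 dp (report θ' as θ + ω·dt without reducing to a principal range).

(3.5401, -5.1947, 0.6722)

θ' = 1.0472 + -0.25·1.5 = 0.6722
R = v/ω = -1.5/-0.25 = 6.0000
x' = 5 + 6.0000·(sin 0.6722 − sin 1.0472) = 3.5401
y' = -3.5 − 6.0000·(cos 0.6722 − cos 1.0472) = -5.1947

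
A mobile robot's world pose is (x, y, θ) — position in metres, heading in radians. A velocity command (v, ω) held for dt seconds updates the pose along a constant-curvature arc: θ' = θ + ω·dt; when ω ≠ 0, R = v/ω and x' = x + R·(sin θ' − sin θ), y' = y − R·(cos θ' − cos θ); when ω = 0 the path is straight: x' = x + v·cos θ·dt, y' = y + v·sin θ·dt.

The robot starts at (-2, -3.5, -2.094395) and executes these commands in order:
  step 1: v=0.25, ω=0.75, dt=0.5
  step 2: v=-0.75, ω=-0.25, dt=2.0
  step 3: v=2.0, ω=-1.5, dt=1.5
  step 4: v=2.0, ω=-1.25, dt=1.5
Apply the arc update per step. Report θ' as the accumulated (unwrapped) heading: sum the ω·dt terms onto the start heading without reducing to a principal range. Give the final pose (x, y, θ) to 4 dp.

(-2.1707, 0.2173, -6.3444)

step 1: θ'=-1.7194 (R=0.3333) → pose (-2.0410, -3.6173, -1.7194)
step 2: θ'=-2.2194 (R=3.0000) → pose (-1.4648, -2.2493, -2.2194)
step 3: θ'=-4.4694 (R=-1.3333) → pose (-3.8216, -1.7646, -4.4694)
step 4: θ'=-6.3444 (R=-1.6000) → pose (-2.1707, 0.2173, -6.3444)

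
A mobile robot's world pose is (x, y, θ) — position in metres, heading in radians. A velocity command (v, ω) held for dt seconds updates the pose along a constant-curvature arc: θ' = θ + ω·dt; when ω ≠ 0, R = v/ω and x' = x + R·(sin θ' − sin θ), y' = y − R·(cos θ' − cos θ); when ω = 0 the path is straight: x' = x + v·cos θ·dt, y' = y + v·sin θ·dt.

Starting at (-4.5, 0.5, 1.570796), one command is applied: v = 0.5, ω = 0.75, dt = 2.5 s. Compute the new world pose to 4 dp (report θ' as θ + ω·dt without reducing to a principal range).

(-5.3664, 1.1361, 3.4458)

θ' = 1.5708 + 0.75·2.5 = 3.4458
R = v/ω = 0.5/0.75 = 0.6667
x' = -4.5 + 0.6667·(sin 3.4458 − sin 1.5708) = -5.3664
y' = 0.5 − 0.6667·(cos 3.4458 − cos 1.5708) = 1.1361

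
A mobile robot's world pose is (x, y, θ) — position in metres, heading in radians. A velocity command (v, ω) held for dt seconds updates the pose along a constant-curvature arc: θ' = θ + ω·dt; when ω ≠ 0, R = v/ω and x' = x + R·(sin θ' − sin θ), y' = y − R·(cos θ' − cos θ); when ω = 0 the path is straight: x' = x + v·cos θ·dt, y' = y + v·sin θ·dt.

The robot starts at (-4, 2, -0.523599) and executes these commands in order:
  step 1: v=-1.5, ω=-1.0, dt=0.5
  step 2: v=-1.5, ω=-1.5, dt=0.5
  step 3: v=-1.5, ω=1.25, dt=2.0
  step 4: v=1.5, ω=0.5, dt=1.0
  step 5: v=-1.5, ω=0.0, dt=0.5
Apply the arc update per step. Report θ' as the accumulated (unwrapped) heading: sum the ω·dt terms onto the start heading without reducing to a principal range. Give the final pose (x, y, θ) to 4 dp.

(-6.0509, 4.9030, 1.2264)

step 1: θ'=-1.0236 (R=1.5000) → pose (-4.5310, 2.5186, -1.0236)
step 2: θ'=-1.7736 (R=1.0000) → pose (-4.6565, 3.2403, -1.7736)
step 3: θ'=0.7264 (R=-1.2000) → pose (-6.6289, 4.3791, 0.7264)
step 4: θ'=1.2264 (R=3.0000) → pose (-5.7976, 5.6089, 1.2264)
step 5: θ'=1.2264 (straight) → pose (-6.0509, 4.9030, 1.2264)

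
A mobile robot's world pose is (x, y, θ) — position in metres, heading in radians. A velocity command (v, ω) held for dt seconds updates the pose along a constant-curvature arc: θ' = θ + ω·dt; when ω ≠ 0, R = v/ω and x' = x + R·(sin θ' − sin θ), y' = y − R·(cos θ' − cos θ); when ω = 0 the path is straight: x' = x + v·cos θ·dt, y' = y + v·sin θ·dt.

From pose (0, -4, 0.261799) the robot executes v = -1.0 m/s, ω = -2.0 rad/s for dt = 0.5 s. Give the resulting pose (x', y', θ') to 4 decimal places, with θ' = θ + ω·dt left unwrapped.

θ' = 0.2618 + -2.0·0.5 = -0.7382
R = v/ω = -1.0/-2.0 = 0.5000
x' = 0 + 0.5000·(sin -0.7382 − sin 0.2618) = -0.4659
y' = -4 − 0.5000·(cos -0.7382 − cos 0.2618) = -3.8869

(-0.4659, -3.8869, -0.7382)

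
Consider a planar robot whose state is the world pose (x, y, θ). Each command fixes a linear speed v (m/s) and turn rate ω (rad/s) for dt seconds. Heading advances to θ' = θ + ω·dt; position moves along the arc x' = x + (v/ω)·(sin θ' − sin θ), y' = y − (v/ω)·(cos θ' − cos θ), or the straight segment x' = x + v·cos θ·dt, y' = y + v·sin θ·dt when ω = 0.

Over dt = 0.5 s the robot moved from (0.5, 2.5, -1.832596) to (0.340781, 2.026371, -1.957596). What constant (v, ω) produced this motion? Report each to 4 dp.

Δθ = -1.957596 − -1.832596 = -0.125000
ω = Δθ/dt = -0.125000/0.5 = -0.2500
R = −Δy/(cos θ' − cos θ) = -4.0000
v = R·ω = -4.0000·-0.2500 = 1.0000

v = 1.0000, ω = -0.2500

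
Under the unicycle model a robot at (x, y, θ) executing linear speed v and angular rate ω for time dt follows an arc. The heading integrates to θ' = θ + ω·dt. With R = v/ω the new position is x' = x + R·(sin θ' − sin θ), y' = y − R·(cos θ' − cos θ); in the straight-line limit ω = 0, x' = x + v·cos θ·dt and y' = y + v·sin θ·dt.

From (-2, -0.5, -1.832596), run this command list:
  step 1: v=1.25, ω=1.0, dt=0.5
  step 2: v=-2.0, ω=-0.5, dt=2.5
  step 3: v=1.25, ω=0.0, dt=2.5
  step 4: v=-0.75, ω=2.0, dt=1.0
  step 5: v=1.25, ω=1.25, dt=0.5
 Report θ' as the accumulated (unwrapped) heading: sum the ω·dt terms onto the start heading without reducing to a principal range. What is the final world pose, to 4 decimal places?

step 1: θ'=-1.3326 (R=1.2500) → pose (-2.0073, -1.1185, -1.3326)
step 2: θ'=-2.5826 (R=4.0000) → pose (-0.2416, 3.2165, -2.5826)
step 3: θ'=-2.5826 (straight) → pose (-2.8909, 1.5592, -2.5826)
step 4: θ'=-0.5826 (R=-0.3750) → pose (-2.8835, 2.1903, -0.5826)
step 5: θ'=0.0424 (R=1.0000) → pose (-2.2909, 2.0262, 0.0424)

(-2.2909, 2.0262, 0.0424)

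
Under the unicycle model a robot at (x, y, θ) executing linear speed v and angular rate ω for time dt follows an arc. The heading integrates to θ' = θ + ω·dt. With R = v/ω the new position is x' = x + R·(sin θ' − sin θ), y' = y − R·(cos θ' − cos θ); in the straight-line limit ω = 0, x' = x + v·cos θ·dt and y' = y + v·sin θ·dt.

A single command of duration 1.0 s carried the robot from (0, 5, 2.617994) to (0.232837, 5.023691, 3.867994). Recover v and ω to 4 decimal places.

Δθ = 3.867994 − 2.617994 = 1.250000
ω = Δθ/dt = 1.250000/1.0 = 1.2500
R = Δx/(sin θ' − sin θ) = -0.2000
v = R·ω = -0.2000·1.2500 = -0.2500

v = -0.2500, ω = 1.2500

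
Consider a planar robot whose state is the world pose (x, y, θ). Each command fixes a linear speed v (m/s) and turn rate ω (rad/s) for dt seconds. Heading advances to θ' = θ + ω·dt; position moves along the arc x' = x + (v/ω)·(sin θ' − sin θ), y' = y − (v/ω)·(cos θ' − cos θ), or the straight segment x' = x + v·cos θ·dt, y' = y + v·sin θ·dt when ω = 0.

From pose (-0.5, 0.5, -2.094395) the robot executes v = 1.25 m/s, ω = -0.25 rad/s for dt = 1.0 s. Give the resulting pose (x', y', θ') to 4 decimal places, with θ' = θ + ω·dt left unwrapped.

(-1.2531, -0.4936, -2.3444)

θ' = -2.0944 + -0.25·1.0 = -2.3444
R = v/ω = 1.25/-0.25 = -5.0000
x' = -0.5 + -5.0000·(sin -2.3444 − sin -2.0944) = -1.2531
y' = 0.5 − -5.0000·(cos -2.3444 − cos -2.0944) = -0.4936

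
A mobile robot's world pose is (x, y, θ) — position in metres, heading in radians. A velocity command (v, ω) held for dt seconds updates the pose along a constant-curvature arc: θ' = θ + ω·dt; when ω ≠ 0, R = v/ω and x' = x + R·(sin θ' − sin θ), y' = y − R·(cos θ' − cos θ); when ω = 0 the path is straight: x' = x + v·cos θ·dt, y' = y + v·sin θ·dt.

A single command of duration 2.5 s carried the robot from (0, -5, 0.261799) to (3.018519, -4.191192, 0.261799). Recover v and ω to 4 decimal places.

Δθ = 0.261799 − 0.261799 = 0.000000
ω = Δθ/dt = 0.000000/2.5 = 0.0000
ω = 0 → v = (Δx·cos θ + Δy·sin θ)/dt = 1.2500

v = 1.2500, ω = 0.0000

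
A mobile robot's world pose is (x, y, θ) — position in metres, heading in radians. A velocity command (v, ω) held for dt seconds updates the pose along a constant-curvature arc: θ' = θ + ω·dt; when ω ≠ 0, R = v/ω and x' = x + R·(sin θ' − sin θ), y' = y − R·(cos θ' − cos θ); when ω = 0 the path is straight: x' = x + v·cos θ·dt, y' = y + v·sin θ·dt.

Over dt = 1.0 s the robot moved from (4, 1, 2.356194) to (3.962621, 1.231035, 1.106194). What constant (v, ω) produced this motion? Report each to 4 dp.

v = 0.2500, ω = -1.2500

Δθ = 1.106194 − 2.356194 = -1.250000
ω = Δθ/dt = -1.250000/1.0 = -1.2500
R = −Δy/(cos θ' − cos θ) = -0.2000
v = R·ω = -0.2000·-1.2500 = 0.2500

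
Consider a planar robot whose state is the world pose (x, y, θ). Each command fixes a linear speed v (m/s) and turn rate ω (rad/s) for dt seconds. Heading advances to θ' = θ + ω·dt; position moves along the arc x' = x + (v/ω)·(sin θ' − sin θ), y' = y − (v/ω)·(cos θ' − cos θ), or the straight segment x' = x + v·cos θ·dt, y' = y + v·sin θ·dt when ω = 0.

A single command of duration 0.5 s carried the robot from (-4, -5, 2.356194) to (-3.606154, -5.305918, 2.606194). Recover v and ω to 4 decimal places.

v = -1.0000, ω = 0.5000

Δθ = 2.606194 − 2.356194 = 0.250000
ω = Δθ/dt = 0.250000/0.5 = 0.5000
R = Δx/(sin θ' − sin θ) = -2.0000
v = R·ω = -2.0000·0.5000 = -1.0000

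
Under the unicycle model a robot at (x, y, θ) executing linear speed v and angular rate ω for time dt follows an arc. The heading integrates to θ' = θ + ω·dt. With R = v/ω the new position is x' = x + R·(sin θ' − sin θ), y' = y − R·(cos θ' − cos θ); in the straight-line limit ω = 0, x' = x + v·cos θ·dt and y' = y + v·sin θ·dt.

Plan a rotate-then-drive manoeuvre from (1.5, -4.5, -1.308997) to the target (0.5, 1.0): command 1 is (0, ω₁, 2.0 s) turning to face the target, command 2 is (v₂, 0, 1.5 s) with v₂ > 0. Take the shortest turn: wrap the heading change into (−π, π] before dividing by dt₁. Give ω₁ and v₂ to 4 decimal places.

ω₁ = 1.5298, v₂ = 3.7268

heading to target = atan2(1−-4.5, 0.5−1.5) = 1.7506
Δθ = wrap(1.7506 − -1.3090) = 3.0596; ω₁ = Δθ/dt₁ = 1.5298
distance = √((0.5−1.5)² + (1−-4.5)²) = 5.5902; v₂ = distance/dt₂ = 3.7268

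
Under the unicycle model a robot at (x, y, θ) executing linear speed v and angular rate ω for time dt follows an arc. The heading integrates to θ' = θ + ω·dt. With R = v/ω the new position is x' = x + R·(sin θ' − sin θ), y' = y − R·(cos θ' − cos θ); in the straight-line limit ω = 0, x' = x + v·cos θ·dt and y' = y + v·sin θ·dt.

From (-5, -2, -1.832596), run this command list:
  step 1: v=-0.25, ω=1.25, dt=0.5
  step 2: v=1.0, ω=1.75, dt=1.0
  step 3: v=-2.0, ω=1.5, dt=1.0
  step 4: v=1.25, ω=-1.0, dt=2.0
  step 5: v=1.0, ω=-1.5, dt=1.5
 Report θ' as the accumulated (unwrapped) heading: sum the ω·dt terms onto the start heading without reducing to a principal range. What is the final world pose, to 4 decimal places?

step 1: θ'=-1.2076 (R=-0.2000) → pose (-5.0062, -1.8772, -1.2076)
step 2: θ'=0.5424 (R=0.5714) → pose (-4.1771, -2.1636, 0.5424)
step 3: θ'=2.0424 (R=-1.3333) → pose (-4.6766, -3.9113, 2.0424)
step 4: θ'=0.0424 (R=-1.2500) → pose (-3.6161, -2.0945, 0.0424)
step 5: θ'=-2.2076 (R=-0.6667) → pose (-3.0518, -3.1570, -2.2076)

(-3.0518, -3.1570, -2.2076)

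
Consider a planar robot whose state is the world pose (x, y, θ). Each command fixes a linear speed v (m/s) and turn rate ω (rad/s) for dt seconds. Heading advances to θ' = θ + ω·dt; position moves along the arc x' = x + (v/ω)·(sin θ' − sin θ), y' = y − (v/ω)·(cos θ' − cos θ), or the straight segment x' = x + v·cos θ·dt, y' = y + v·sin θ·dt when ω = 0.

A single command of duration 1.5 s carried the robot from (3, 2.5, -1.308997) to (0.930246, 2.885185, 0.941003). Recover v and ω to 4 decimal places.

Δθ = 0.941003 − -1.308997 = 2.250000
ω = Δθ/dt = 2.250000/1.5 = 1.5000
R = Δx/(sin θ' − sin θ) = -1.1667
v = R·ω = -1.1667·1.5000 = -1.7500

v = -1.7500, ω = 1.5000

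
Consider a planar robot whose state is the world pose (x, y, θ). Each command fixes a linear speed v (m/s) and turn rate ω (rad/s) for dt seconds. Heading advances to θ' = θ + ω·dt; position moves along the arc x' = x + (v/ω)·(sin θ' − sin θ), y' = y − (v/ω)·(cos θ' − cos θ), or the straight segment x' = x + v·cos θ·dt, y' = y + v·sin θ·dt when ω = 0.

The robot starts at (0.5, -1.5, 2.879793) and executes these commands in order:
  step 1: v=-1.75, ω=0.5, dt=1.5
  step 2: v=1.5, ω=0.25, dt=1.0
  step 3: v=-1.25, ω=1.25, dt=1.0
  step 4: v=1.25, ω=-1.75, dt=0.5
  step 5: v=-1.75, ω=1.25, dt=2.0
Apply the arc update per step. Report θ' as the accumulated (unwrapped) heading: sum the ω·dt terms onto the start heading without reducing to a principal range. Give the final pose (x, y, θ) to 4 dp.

(0.1610, 0.3343, 6.7548)

step 1: θ'=3.6298 (R=-3.5000) → pose (3.0475, -1.2104, 3.6298)
step 2: θ'=3.8798 (R=6.0000) → pose (1.8240, -2.0714, 3.8798)
step 3: θ'=5.1298 (R=-1.0000) → pose (2.0652, -0.9263, 5.1298)
step 4: θ'=4.2548 (R=-0.7143) → pose (2.0530, -1.5314, 4.2548)
step 5: θ'=6.7548 (R=-1.4000) → pose (0.1610, 0.3343, 6.7548)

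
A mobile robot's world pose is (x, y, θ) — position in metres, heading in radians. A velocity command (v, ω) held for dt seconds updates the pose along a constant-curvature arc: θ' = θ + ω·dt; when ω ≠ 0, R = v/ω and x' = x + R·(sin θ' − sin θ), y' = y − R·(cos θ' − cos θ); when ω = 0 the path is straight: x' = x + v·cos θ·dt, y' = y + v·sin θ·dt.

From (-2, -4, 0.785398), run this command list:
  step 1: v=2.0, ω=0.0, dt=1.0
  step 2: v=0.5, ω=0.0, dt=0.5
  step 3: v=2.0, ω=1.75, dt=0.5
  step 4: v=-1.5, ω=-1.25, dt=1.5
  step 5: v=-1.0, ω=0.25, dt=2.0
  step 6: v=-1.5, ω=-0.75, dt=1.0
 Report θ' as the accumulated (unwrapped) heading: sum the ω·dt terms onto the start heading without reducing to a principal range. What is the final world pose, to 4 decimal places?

(-4.9668, -2.7174, -0.4646)

step 1: θ'=0.7854 (straight) → pose (-0.5858, -2.5858, 0.7854)
step 2: θ'=0.7854 (straight) → pose (-0.4090, -2.4090, 0.7854)
step 3: θ'=1.6604 (R=1.1429) → pose (-0.0789, -1.4986, 1.6604)
step 4: θ'=-0.2146 (R=1.2000) → pose (-1.5296, -2.7785, -0.2146)
step 5: θ'=0.2854 (R=-4.0000) → pose (-3.5076, -2.8485, 0.2854)
step 6: θ'=-0.4646 (R=2.0000) → pose (-4.9668, -2.7174, -0.4646)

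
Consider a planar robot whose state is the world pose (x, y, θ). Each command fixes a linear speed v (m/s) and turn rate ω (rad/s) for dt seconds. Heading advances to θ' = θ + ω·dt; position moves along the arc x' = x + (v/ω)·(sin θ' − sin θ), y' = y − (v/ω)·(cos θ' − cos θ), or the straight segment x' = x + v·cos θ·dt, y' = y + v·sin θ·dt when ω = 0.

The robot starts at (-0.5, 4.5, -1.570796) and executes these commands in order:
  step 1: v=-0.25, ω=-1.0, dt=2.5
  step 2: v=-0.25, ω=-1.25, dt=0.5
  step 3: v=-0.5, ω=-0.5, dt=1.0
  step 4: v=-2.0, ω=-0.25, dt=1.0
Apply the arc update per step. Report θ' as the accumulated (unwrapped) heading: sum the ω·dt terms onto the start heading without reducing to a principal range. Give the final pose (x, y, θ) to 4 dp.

(-1.2646, 2.4150, -5.4458)

step 1: θ'=-4.0708 (R=0.2500) → pose (-0.0497, 4.6496, -4.0708)
step 2: θ'=-4.6958 (R=0.2000) → pose (-0.0100, 4.5332, -4.6958)
step 3: θ'=-5.1958 (R=1.0000) → pose (-0.1244, 4.0519, -5.1958)
step 4: θ'=-5.4458 (R=8.0000) → pose (-1.2646, 2.4150, -5.4458)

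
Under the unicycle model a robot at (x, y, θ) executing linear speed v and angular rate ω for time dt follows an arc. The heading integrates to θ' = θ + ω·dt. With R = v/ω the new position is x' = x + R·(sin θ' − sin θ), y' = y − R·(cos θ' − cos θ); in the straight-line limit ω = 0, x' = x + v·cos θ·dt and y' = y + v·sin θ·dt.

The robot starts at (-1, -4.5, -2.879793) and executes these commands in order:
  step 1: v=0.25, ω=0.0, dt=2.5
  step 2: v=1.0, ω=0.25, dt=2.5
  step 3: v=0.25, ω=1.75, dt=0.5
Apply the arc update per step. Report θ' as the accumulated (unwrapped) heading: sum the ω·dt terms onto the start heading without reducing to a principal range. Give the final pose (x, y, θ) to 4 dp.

(-3.6982, -6.1153, -1.3798)

step 1: θ'=-2.8798 (straight) → pose (-1.6037, -4.6618, -2.8798)
step 2: θ'=-2.2548 (R=4.0000) → pose (-3.6686, -5.9979, -2.2548)
step 3: θ'=-1.3798 (R=0.1429) → pose (-3.6982, -6.1153, -1.3798)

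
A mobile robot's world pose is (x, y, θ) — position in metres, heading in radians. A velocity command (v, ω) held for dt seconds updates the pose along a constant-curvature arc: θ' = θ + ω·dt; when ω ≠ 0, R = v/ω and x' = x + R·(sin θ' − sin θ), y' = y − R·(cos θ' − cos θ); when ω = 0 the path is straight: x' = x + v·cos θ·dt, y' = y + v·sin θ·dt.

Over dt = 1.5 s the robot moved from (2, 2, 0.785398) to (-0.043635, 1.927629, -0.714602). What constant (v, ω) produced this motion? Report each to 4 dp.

v = -1.5000, ω = -1.0000

Δθ = -0.714602 − 0.785398 = -1.500000
ω = Δθ/dt = -1.500000/1.5 = -1.0000
R = Δx/(sin θ' − sin θ) = 1.5000
v = R·ω = 1.5000·-1.0000 = -1.5000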